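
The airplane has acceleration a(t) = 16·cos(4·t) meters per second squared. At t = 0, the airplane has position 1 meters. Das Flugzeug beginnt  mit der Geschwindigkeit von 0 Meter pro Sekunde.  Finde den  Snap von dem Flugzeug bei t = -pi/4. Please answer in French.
Nous devons dériver notre équation de l'accélération a(t) = 16·cos(4·t) 2 fois. En dérivant l'accélération, nous obtenons le jerk: j(t) = -64·sin(4·t). La dérivée du jerk donne le snap: s(t) = -256·cos(4·t). Nous avons le snap s(t) = -256·cos(4·t). En substituant t = -pi/4: s(-pi/4) = 256.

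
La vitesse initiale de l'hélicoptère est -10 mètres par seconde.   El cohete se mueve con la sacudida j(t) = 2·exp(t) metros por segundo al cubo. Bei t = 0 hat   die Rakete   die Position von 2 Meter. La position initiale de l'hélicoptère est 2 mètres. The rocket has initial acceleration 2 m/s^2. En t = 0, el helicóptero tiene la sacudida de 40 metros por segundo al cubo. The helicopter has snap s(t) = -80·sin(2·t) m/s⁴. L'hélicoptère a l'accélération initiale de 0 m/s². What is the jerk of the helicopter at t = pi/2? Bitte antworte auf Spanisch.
Partiendo del snap s(t) = -80·sin(2·t), tomamos 1 antiderivada. Tomando ∫s(t)dt y aplicando j(0) = 40, encontramos j(t) = 40·cos(2·t). De la ecuación de la sacudida j(t) = 40·cos(2·t), sustituimos t = pi/2 para obtener j = -40.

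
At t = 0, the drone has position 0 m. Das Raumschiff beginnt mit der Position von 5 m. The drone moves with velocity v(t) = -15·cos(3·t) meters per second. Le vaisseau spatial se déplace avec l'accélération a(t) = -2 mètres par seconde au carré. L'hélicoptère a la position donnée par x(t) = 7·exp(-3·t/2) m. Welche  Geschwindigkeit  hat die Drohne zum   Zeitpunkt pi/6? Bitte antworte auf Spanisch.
Usando v(t) = -15·cos(3·t) y sustituyendo t = pi/6, encontramos v = 0.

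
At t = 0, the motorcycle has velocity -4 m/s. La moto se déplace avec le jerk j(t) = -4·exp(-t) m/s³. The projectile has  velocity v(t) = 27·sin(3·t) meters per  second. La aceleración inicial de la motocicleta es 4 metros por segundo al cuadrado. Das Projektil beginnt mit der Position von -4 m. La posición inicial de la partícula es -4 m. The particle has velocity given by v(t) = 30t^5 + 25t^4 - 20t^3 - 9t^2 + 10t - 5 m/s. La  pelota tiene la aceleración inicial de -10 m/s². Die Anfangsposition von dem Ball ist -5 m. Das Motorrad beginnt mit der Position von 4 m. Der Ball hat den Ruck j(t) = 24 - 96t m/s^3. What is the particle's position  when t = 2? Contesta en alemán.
Um dies zu lösen, müssen wir 1 Integral unserer Gleichung für die Geschwindigkeit v(t) = 30·t^5 + 25·t^4 - 20·t^3 - 9·t^2 + 10·t - 5 finden. Das Integral von der Geschwindigkeit, mit x(0) = -4, ergibt die Position: x(t) = 5·t^6 + 5·t^5 - 5·t^4 - 3·t^3 + 5·t^2 - 5·t - 4. Mit x(t) = 5·t^6 + 5·t^5 - 5·t^4 - 3·t^3 + 5·t^2 - 5·t - 4 und Einsetzen von t = 2, finden wir x = 382.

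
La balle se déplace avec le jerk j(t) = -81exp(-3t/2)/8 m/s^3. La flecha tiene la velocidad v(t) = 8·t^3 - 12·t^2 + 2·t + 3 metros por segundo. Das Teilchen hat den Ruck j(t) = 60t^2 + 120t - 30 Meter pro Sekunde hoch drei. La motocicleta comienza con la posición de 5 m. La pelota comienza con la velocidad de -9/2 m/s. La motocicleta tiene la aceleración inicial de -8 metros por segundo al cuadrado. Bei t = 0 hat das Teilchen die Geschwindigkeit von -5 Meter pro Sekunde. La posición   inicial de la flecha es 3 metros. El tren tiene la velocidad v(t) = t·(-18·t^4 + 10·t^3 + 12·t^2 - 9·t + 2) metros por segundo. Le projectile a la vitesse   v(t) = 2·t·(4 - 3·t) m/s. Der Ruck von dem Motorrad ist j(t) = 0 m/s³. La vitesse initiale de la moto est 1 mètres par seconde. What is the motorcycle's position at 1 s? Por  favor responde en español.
Debemos encontrar la antiderivada de nuestra ecuación de la sacudida j(t) = 0 3 veces. La integral de la sacudida, con a(0) = -8, da la aceleración: a(t) = -8. Integrando la aceleración y usando la condición inicial v(0) = 1, obtenemos v(t) = 1 - 8·t. Integrando la velocidad y usando la condición inicial x(0) = 5, obtenemos x(t) = -4·t^2 + t + 5. De la ecuación de la posición x(t) = -4·t^2 + t + 5, sustituimos t = 1 para obtener x = 2.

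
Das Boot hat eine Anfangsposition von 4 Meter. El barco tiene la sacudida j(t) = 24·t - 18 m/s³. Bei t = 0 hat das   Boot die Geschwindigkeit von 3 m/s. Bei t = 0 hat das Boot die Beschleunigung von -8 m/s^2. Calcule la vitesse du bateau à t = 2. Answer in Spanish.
Debemos encontrar la integral de nuestra ecuación de la sacudida j(t) = 24·t - 18 2 veces. La integral de la sacudida, con a(0) = -8, da la aceleración: a(t) = 12·t^2 - 18·t - 8. La integral de la aceleración, con v(0) = 3, da la velocidad: v(t) = 4·t^3 - 9·t^2 - 8·t + 3. De la ecuación de la velocidad v(t) = 4·t^3 - 9·t^2 - 8·t + 3, sustituimos t = 2 para obtener v = -17.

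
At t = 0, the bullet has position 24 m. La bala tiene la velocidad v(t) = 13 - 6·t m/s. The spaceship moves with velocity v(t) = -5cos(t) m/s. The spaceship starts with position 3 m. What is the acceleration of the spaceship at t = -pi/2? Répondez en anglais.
We must differentiate our velocity equation v(t) = -5·cos(t) 1 time. Taking d/dt of v(t), we find a(t) = 5·sin(t). We have acceleration a(t) = 5·sin(t). Substituting t = -pi/2: a(-pi/2) = -5.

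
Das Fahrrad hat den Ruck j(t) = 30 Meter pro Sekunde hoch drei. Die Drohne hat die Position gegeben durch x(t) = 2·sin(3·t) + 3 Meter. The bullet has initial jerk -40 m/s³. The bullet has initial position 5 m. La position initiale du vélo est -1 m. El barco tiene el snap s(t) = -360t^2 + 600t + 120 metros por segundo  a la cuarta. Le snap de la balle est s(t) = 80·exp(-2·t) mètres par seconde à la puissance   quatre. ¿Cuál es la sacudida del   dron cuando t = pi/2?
Debemos derivar nuestra ecuación de la posición x(t) = 2·sin(3·t) + 3 3 veces. La derivada de la posición da la velocidad: v(t) = 6·cos(3·t). Derivando la velocidad, obtenemos la aceleración: a(t) = -18·sin(3·t). Tomando d/dt de a(t), encontramos j(t) = -54·cos(3·t). Usando j(t) = -54·cos(3·t) y sustituyendo t = pi/2, encontramos j = 0.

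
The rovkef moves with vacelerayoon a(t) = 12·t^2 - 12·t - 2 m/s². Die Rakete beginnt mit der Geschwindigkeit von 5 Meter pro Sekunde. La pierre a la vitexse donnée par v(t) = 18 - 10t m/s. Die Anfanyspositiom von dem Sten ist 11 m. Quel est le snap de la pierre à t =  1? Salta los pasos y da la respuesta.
À t = 1, s = 0.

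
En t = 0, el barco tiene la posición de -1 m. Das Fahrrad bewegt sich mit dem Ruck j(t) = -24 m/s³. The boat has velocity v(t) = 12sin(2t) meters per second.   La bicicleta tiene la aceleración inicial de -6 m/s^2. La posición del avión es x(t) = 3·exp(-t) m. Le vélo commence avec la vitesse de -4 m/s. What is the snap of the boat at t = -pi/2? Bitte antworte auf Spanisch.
Para resolver esto, necesitamos tomar 3 derivadas de nuestra ecuación de la velocidad v(t) = 12·sin(2·t). Tomando d/dt de v(t), encontramos a(t) = 24·cos(2·t). Tomando d/dt de a(t), encontramos j(t) = -48·sin(2·t). Tomando d/dt de j(t), encontramos s(t) = -96·cos(2·t). Usando s(t) = -96·cos(2·t) y sustituyendo t = -pi/2, encontramos s = 96.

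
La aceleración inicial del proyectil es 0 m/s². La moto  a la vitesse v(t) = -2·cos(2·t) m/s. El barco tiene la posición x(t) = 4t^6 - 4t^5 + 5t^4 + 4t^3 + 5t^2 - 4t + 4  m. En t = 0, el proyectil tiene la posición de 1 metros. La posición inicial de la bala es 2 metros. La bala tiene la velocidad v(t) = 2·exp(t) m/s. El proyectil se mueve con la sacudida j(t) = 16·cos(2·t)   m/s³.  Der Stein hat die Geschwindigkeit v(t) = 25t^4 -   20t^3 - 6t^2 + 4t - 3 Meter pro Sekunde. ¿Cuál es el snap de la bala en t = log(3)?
Debemos derivar nuestra ecuación de la velocidad v(t) = 2·exp(t) 3 veces. Tomando d/dt de v(t), encontramos a(t) = 2·exp(t). Tomando d/dt de a(t), encontramos j(t) = 2·exp(t). Derivando la sacudida, obtenemos el snap: s(t) = 2·exp(t). Usando s(t) = 2·exp(t) y sustituyendo t = log(3), encontramos s = 6.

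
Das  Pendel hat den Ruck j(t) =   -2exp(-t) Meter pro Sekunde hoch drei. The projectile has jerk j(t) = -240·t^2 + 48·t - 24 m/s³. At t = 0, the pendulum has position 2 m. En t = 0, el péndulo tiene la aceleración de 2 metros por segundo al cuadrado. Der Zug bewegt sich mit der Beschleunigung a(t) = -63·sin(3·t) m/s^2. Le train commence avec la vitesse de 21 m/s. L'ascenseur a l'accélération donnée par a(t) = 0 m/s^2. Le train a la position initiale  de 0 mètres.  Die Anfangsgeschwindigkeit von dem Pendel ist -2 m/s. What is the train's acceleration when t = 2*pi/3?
Using a(t) = -63·sin(3·t) and substituting t = 2*pi/3, we find a = 0.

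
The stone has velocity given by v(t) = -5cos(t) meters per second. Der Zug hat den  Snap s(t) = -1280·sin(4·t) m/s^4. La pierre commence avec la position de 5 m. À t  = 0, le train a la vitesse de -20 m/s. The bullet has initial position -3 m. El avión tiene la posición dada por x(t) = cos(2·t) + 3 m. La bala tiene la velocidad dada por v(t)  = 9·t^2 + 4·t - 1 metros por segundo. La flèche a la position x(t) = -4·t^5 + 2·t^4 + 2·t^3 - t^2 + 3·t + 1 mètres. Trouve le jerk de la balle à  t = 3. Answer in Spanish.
Debemos derivar nuestra ecuación de la velocidad v(t) = 9·t^2 + 4·t - 1 2 veces. La derivada de la velocidad da la aceleración: a(t) = 18·t + 4. La derivada de la aceleración da la sacudida: j(t) = 18. De la ecuación de la sacudida j(t) = 18, sustituimos t = 3 para obtener j = 18.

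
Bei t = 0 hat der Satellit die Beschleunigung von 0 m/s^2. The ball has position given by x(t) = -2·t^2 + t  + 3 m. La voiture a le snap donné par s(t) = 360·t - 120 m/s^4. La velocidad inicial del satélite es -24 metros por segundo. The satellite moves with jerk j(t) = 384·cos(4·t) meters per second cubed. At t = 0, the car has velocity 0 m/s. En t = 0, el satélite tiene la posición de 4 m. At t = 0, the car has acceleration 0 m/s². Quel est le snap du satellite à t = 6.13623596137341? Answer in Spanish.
Partiendo de la sacudida j(t) = 384·cos(4·t), tomamos 1 derivada. Derivando la sacudida, obtenemos el snap: s(t) = -1536·sin(4·t). Usando s(t) = -1536·sin(4·t) y sustituyendo t = 6.13623596137341, encontramos s = 851.757205886485.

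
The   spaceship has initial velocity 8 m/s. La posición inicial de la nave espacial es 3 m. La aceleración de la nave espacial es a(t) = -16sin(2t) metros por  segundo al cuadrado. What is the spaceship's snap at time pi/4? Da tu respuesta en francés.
Pour résoudre ceci, nous devons prendre 2 dérivées de notre équation de l'accélération a(t) = -16·sin(2·t). La dérivée de l'accélération donne le jerk: j(t) = -32·cos(2·t). En prenant d/dt de j(t), nous trouvons s(t) = 64·sin(2·t). En utilisant s(t) = 64·sin(2·t) et en substituant t = pi/4, nous trouvons s = 64.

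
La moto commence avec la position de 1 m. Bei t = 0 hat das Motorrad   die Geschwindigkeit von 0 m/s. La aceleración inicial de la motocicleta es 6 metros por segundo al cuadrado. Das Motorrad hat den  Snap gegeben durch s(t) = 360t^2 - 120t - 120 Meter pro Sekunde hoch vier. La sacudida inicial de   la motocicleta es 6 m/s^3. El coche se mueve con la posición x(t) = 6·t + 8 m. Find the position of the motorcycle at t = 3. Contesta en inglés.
Starting from snap s(t) = 360·t^2 - 120·t - 120, we take 4 antiderivatives. Taking ∫s(t)dt and applying j(0) = 6, we find j(t) = 120·t^3 - 60·t^2 - 120·t + 6. Integrating jerk and using the initial condition a(0) = 6, we get a(t) = 30·t^4 - 20·t^3 - 60·t^2 + 6·t + 6. The integral of acceleration, with v(0) = 0, gives velocity: v(t) = t·(6·t^4 - 5·t^3 - 20·t^2 + 3·t + 6). The integral of velocity, with x(0) = 1, gives position: x(t) = t^6 - t^5 - 5·t^4 + t^3 + 3·t^2 + 1. From the given position equation x(t) = t^6 - t^5 - 5·t^4 + t^3 + 3·t^2 + 1, we substitute t = 3 to get x = 136.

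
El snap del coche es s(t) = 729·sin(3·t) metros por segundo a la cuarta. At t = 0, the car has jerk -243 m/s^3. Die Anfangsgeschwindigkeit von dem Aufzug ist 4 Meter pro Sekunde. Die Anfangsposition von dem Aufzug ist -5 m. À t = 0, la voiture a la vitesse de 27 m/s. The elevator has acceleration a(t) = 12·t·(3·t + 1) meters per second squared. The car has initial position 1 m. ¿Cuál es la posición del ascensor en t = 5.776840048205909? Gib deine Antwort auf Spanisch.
Debemos encontrar la integral de nuestra ecuación de la aceleración a(t) = 12·t·(3·t + 1) 2 veces. Integrando la aceleración y usando la condición inicial v(0) = 4, obtenemos v(t) = 12·t^3 + 6·t^2 + 4. La integral de la velocidad es la posición. Usando x(0) = -5, obtenemos x(t) = 3·t^4 + 2·t^3 + 4·t - 5. Tenemos la posición x(t) = 3·t^4 + 2·t^3 + 4·t - 5. Sustituyendo t = 5.776840048205909: x(5.776840048205909) = 3744.72270975098.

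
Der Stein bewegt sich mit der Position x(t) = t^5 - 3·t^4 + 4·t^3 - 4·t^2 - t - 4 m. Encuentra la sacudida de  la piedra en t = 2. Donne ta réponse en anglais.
Starting from position x(t) = t^5 - 3·t^4 + 4·t^3 - 4·t^2 - t - 4, we take 3 derivatives. Taking d/dt of x(t), we find v(t) = 5·t^4 - 12·t^3 + 12·t^2 - 8·t - 1. Taking d/dt of v(t), we find a(t) = 20·t^3 - 36·t^2 + 24·t - 8. Differentiating acceleration, we get jerk: j(t) = 60·t^2 - 72·t + 24. We have jerk j(t) = 60·t^2 - 72·t + 24. Substituting t = 2: j(2) = 120.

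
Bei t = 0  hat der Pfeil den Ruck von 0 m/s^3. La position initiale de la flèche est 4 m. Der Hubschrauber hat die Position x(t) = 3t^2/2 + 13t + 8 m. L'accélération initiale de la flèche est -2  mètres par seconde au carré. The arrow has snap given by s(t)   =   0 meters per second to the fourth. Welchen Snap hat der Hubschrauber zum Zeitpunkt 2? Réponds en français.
Nous devons dériver notre équation de la position x(t) = 3·t^2/2 + 13·t + 8 4 fois. En dérivant la position, nous obtenons la vitesse: v(t) = 3·t + 13. En prenant d/dt de v(t), nous trouvons a(t) = 3. La dérivée de l'accélération donne le jerk: j(t) = 0. La dérivée du jerk donne le snap: s(t) = 0. De l'équation du snap s(t) = 0, nous substituons t = 2 pour obtenir s = 0.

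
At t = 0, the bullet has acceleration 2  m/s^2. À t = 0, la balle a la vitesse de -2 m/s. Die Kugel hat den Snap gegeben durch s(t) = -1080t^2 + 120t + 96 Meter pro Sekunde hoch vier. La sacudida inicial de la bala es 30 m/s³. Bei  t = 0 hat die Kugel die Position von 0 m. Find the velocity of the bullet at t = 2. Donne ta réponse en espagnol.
Necesitamos integrar nuestra ecuación del snap s(t) = -1080·t^2 + 120·t + 96 3 veces. Tomando ∫s(t)dt y aplicando j(0) = 30, encontramos j(t) = -360·t^3 + 60·t^2 + 96·t + 30. Tomando ∫j(t)dt y aplicando a(0) = 2, encontramos a(t) = -90·t^4 + 20·t^3 + 48·t^2 + 30·t + 2. Tomando ∫a(t)dt y aplicando v(0) = -2, encontramos v(t) = -18·t^5 + 5·t^4 + 16·t^3 + 15·t^2 + 2·t - 2. Tenemos la velocidad v(t) = -18·t^5 + 5·t^4 + 16·t^3 + 15·t^2 + 2·t - 2. Sustituyendo t = 2: v(2) = -306.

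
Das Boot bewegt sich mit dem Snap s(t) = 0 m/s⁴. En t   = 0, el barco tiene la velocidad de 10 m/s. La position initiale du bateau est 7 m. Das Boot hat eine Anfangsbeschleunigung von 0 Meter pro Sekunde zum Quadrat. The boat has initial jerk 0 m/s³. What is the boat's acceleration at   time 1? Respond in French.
En partant du snap s(t) = 0, nous prenons 2 primitives. En prenant ∫s(t)dt et en appliquant j(0) = 0, nous trouvons j(t) = 0. En intégrant le jerk et en utilisant la condition initiale a(0) = 0, nous obtenons a(t) = 0. De l'équation de l'accélération a(t) = 0, nous substituons t = 1 pour obtenir a = 0.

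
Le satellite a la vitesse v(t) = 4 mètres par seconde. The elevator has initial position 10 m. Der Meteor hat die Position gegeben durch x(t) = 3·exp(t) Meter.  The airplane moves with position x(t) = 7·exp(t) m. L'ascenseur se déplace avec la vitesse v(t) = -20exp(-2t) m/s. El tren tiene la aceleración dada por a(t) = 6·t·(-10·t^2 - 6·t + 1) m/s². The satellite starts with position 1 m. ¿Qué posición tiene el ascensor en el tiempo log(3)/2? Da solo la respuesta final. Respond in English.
x(log(3)/2) = 10/3.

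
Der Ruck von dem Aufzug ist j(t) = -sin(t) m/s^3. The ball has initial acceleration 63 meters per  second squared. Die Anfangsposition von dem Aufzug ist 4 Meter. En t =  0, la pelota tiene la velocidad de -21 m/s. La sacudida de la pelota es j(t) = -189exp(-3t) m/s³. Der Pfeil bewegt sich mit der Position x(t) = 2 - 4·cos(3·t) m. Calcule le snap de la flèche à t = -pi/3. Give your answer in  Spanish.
Debemos derivar nuestra ecuación de la posición x(t) = 2 - 4·cos(3·t) 4 veces. Tomando d/dt de x(t), encontramos v(t) = 12·sin(3·t). Derivando la velocidad, obtenemos la aceleración: a(t) = 36·cos(3·t). Tomando d/dt de a(t), encontramos j(t) = -108·sin(3·t). La derivada de la sacudida da el snap: s(t) = -324·cos(3·t). Tenemos el snap s(t) = -324·cos(3·t). Sustituyendo t = -pi/3: s(-pi/3) = 324.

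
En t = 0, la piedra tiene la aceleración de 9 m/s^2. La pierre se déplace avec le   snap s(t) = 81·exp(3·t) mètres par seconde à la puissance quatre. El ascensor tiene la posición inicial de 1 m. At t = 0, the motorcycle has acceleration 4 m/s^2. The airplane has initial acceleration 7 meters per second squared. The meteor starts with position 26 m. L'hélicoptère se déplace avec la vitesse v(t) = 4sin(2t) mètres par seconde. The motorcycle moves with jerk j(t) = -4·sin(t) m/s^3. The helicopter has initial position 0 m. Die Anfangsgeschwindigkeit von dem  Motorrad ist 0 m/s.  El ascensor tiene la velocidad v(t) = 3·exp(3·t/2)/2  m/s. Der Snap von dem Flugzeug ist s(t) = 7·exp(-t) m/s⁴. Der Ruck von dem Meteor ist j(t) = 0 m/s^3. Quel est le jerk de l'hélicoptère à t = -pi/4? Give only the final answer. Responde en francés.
j(-pi/4) = 16.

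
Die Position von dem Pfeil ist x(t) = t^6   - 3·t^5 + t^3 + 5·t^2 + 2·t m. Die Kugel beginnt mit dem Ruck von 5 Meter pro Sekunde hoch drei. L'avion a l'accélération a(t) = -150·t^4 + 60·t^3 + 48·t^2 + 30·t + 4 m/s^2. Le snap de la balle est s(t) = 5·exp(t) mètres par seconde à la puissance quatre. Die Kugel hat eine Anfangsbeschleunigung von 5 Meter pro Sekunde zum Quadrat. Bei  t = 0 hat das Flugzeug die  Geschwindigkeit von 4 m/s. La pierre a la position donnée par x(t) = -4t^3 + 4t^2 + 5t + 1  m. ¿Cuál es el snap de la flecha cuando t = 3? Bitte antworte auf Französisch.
Pour résoudre ceci, nous devons prendre 4 dérivées de notre équation de la position x(t) = t^6 - 3·t^5 + t^3 + 5·t^2 + 2·t. La dérivée de la position donne la vitesse: v(t) = 6·t^5 - 15·t^4 + 3·t^2 + 10·t + 2. En dérivant la vitesse, nous obtenons l'accélération: a(t) = 30·t^4 - 60·t^3 + 6·t + 10. En dérivant l'accélération, nous obtenons le jerk: j(t) = 120·t^3 - 180·t^2 + 6. En dérivant le jerk, nous obtenons le snap: s(t) = 360·t^2 - 360·t. En utilisant s(t) = 360·t^2 - 360·t et en substituant t = 3, nous trouvons s = 2160.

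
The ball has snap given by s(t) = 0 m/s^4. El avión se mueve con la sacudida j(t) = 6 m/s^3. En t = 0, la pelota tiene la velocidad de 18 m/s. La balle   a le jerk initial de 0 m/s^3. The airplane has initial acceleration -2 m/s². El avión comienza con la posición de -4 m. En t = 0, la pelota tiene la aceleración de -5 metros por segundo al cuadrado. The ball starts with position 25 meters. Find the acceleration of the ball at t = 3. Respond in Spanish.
Debemos encontrar la antiderivada de nuestra ecuación del snap s(t) = 0 2 veces. La antiderivada del snap, con j(0) = 0, da la sacudida: j(t) = 0. La antiderivada de la sacudida es la aceleración. Usando a(0) = -5, obtenemos a(t) = -5. De la ecuación de la aceleración a(t) = -5, sustituimos t = 3 para obtener a = -5.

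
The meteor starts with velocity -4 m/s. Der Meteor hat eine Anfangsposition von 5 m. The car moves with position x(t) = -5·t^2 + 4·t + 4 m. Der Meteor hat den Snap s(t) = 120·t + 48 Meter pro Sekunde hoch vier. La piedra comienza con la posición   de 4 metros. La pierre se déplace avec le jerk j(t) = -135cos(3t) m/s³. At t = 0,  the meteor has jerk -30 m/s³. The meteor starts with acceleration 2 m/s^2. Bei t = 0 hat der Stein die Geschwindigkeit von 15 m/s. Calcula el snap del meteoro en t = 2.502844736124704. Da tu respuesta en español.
De la ecuación del snap s(t) = 120·t + 48, sustituimos t = 2.502844736124704 para obtener s = 348.341368334964.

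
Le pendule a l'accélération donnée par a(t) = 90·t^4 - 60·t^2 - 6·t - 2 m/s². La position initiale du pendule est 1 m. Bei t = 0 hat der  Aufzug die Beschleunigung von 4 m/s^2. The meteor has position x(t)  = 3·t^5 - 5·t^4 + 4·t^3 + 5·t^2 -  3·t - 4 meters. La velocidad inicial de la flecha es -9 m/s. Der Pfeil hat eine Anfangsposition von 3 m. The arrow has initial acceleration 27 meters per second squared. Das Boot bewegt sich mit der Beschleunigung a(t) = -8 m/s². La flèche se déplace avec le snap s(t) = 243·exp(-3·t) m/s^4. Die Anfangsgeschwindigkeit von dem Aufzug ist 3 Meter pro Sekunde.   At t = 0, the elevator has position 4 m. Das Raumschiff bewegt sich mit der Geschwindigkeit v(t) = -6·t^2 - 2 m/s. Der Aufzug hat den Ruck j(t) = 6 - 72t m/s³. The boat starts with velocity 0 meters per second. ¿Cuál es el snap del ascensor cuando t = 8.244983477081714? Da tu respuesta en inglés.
To solve this, we need to take 1 derivative of our jerk equation j(t) = 6 - 72·t. Differentiating jerk, we get snap: s(t) = -72. From the given snap equation s(t) = -72, we substitute t = 8.244983477081714 to get s = -72.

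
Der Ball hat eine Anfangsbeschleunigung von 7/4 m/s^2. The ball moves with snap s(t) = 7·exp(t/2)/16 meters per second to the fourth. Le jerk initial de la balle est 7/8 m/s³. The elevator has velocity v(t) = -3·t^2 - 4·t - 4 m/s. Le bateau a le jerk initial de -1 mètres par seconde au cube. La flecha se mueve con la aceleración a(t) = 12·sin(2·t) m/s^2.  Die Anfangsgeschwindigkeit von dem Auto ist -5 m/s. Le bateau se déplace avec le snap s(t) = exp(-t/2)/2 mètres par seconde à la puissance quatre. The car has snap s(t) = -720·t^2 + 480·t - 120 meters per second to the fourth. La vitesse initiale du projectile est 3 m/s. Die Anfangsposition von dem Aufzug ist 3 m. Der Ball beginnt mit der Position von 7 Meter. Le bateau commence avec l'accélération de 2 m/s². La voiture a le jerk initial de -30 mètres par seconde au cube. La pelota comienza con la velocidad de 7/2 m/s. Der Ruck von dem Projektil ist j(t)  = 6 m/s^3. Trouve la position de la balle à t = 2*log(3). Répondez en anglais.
We need to integrate our snap equation s(t) = 7·exp(t/2)/16 4 times. Taking ∫s(t)dt and applying j(0) = 7/8, we find j(t) = 7·exp(t/2)/8. The integral of jerk is acceleration. Using a(0) = 7/4, we get a(t) = 7·exp(t/2)/4. The antiderivative of acceleration is velocity. Using v(0) = 7/2, we get v(t) = 7·exp(t/2)/2. The integral of velocity, with x(0) = 7, gives position: x(t) = 7·exp(t/2). Using x(t) = 7·exp(t/2) and substituting t = 2*log(3), we find x = 21.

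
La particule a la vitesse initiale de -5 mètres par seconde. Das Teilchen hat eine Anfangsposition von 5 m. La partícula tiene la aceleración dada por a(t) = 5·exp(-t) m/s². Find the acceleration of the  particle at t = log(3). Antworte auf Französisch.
En utilisant a(t) = 5·exp(-t) et en substituant t = log(3), nous trouvons a = 5/3.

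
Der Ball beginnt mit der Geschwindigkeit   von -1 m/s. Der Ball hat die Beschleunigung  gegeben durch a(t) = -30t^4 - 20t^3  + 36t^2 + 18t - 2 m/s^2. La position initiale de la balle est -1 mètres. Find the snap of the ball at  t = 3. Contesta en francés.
Nous devons dériver notre équation de l'accélération a(t) = -30·t^4 - 20·t^3 + 36·t^2 + 18·t - 2 2 fois. En dérivant l'accélération, nous obtenons le jerk: j(t) = -120·t^3 - 60·t^2 + 72·t + 18. En prenant d/dt de j(t), nous trouvons s(t) = -360·t^2 - 120·t + 72. En utilisant s(t) = -360·t^2 - 120·t + 72 et en substituant t = 3, nous trouvons s = -3528.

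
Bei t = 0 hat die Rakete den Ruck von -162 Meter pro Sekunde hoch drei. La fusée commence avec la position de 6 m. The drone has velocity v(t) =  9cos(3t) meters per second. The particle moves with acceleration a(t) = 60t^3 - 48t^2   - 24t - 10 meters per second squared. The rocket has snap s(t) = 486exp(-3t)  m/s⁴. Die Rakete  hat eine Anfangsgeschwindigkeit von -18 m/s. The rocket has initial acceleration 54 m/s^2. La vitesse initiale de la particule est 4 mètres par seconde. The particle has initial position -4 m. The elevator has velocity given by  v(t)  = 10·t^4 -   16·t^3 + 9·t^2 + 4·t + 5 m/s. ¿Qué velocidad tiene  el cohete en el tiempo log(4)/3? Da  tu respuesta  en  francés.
Nous devons trouver l'intégrale de notre équation du snap s(t) = 486·exp(-3·t) 3 fois. La primitive du snap, avec j(0) = -162, donne le jerk: j(t) = -162·exp(-3·t). En prenant ∫j(t)dt et en appliquant a(0) = 54, nous trouvons a(t) = 54·exp(-3·t). La primitive de l'accélération est la vitesse. En utilisant v(0) = -18, nous obtenons v(t) = -18·exp(-3·t). En utilisant v(t) = -18·exp(-3·t) et en substituant t = log(4)/3, nous trouvons v = -9/2.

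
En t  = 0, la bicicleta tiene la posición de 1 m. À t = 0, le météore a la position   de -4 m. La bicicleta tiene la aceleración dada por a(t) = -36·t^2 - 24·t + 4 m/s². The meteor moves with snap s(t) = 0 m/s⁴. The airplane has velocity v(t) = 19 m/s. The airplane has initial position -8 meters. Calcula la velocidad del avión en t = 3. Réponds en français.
En utilisant v(t) = 19 et en substituant t = 3, nous trouvons v = 19.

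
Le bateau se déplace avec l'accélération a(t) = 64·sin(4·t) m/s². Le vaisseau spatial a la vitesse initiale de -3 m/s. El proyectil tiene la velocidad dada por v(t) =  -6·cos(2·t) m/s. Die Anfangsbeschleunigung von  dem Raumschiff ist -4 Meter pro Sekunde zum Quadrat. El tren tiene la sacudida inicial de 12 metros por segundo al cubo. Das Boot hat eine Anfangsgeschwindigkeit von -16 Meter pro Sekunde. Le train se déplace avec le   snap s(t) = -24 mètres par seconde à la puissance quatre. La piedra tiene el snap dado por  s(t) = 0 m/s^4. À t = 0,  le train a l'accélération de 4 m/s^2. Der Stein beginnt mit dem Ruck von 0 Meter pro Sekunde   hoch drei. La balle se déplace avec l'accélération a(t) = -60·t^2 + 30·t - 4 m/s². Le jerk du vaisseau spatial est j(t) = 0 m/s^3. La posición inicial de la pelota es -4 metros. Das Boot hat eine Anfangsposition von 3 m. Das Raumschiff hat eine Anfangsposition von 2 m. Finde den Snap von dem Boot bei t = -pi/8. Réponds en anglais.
We must differentiate our acceleration equation a(t) = 64·sin(4·t) 2 times. The derivative of acceleration gives jerk: j(t) = 256·cos(4·t). Differentiating jerk, we get snap: s(t) = -1024·sin(4·t). From the given snap equation s(t) = -1024·sin(4·t), we substitute t = -pi/8 to get s = 1024.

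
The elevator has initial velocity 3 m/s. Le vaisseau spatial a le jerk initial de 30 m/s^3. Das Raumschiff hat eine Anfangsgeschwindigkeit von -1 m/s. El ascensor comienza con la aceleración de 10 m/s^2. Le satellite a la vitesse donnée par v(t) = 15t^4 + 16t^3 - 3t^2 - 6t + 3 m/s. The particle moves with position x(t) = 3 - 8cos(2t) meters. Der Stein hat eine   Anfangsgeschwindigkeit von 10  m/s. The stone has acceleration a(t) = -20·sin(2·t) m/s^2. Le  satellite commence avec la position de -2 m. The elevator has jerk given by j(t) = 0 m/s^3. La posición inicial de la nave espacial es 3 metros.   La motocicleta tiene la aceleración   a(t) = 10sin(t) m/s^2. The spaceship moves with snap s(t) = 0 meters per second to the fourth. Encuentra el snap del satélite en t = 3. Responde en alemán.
Ausgehend von der Geschwindigkeit v(t) = 15·t^4 + 16·t^3 - 3·t^2 - 6·t + 3, nehmen wir 3 Ableitungen. Durch Ableiten von der Geschwindigkeit erhalten wir die Beschleunigung: a(t) = 60·t^3 + 48·t^2 - 6·t - 6. Die Ableitung von der Beschleunigung ergibt den Ruck: j(t) = 180·t^2 + 96·t - 6. Die Ableitung von dem Ruck ergibt den Snap: s(t) = 360·t + 96. Mit s(t) = 360·t + 96 und Einsetzen von t = 3, finden wir s = 1176.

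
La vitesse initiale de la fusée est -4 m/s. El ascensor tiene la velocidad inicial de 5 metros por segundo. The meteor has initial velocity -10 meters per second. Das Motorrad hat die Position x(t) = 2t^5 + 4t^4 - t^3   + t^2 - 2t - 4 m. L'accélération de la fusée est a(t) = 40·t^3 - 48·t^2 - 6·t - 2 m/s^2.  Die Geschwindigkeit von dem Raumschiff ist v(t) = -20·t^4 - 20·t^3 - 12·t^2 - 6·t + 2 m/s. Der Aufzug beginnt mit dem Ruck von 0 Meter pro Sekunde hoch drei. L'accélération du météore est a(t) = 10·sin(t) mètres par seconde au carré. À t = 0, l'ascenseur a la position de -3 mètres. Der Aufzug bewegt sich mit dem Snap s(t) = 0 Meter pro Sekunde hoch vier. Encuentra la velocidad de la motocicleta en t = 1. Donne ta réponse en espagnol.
Para resolver esto, necesitamos tomar 1 derivada de nuestra ecuación de la posición x(t) = 2·t^5 + 4·t^4 - t^3 + t^2 - 2·t - 4. La derivada de la posición da la velocidad: v(t) = 10·t^4 + 16·t^3 - 3·t^2 + 2·t - 2. Tenemos la velocidad v(t) = 10·t^4 + 16·t^3 - 3·t^2 + 2·t - 2. Sustituyendo t = 1: v(1) = 23.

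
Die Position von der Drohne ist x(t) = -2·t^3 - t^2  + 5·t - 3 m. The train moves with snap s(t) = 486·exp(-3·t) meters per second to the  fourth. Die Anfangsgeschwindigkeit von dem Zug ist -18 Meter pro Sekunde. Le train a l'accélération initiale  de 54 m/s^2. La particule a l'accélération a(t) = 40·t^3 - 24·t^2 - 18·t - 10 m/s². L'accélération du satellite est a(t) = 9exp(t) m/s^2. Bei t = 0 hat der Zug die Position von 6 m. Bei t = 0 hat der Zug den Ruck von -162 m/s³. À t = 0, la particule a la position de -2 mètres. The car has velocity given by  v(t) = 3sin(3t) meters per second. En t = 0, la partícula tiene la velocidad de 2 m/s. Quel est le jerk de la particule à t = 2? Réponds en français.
Pour résoudre ceci, nous devons prendre 1 dérivée de notre équation de l'accélération a(t) = 40·t^3 - 24·t^2 - 18·t - 10. La dérivée de l'accélération donne le jerk: j(t) = 120·t^2 - 48·t - 18. Nous avons le jerk j(t) = 120·t^2 - 48·t - 18. En substituant t = 2: j(2) = 366.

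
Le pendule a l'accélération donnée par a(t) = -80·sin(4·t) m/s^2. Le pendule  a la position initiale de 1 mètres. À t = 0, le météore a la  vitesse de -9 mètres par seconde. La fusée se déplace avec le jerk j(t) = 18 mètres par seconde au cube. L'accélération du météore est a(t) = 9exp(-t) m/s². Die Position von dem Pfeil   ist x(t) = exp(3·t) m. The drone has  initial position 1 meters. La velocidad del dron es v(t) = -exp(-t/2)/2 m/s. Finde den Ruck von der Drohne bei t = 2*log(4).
Um dies zu lösen, müssen wir 2 Ableitungen unserer Gleichung für die Geschwindigkeit v(t) = -exp(-t/2)/2 nehmen. Mit d/dt von v(t) finden wir a(t) = exp(-t/2)/4. Mit d/dt von a(t) finden wir j(t) = -exp(-t/2)/8. Mit j(t) = -exp(-t/2)/8 und Einsetzen von t = 2*log(4), finden wir j = -1/32.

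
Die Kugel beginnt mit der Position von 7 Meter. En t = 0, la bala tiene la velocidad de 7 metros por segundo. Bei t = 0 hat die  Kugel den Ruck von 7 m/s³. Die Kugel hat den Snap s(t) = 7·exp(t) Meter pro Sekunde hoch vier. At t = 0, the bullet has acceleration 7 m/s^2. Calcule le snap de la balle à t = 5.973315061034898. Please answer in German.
Mit s(t) = 7·exp(t) und Einsetzen von t = 5.973315061034898, finden wir s = 2749.63982701973.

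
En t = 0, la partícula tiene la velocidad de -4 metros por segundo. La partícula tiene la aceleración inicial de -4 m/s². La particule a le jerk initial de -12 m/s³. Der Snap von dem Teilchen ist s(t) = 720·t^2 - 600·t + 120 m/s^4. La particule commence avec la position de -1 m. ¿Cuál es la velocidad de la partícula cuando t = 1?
Para resolver esto, necesitamos tomar 3 antiderivadas de nuestra ecuación del snap s(t) = 720·t^2 - 600·t + 120. Tomando ∫s(t)dt y aplicando j(0) = -12, encontramos j(t) = 240·t^3 - 300·t^2 + 120·t - 12. Integrando la sacudida y usando la condición inicial a(0) = -4, obtenemos a(t) = 60·t^4 - 100·t^3 + 60·t^2 - 12·t - 4. Tomando ∫a(t)dt y aplicando v(0) = -4, encontramos v(t) = 12·t^5 - 25·t^4 + 20·t^3 - 6·t^2 - 4·t - 4. Usando v(t) = 12·t^5 - 25·t^4 + 20·t^3 - 6·t^2 - 4·t - 4 y sustituyendo t = 1, encontramos v = -7.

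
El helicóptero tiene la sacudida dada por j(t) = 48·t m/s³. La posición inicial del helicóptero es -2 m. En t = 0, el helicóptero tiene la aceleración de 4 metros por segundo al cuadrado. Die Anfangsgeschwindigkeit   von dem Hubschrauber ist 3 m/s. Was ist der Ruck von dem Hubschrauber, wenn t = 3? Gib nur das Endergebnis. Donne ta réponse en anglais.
The jerk at t = 3 is j = 144.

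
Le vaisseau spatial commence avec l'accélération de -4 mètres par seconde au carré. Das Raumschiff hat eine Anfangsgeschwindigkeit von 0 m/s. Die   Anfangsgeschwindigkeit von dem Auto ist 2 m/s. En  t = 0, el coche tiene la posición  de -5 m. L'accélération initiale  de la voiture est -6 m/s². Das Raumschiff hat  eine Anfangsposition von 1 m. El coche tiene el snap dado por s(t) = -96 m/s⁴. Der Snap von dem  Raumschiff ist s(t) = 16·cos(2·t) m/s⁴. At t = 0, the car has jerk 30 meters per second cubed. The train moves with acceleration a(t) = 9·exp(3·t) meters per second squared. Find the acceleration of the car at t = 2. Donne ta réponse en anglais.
To find the answer, we compute 2 antiderivatives of s(t) = -96. The integral of snap is jerk. Using j(0) = 30, we get j(t) = 30 - 96·t. The antiderivative of jerk is acceleration. Using a(0) = -6, we get a(t) = -48·t^2 + 30·t - 6. From the given acceleration equation a(t) = -48·t^2 + 30·t - 6, we substitute t = 2 to get a = -138.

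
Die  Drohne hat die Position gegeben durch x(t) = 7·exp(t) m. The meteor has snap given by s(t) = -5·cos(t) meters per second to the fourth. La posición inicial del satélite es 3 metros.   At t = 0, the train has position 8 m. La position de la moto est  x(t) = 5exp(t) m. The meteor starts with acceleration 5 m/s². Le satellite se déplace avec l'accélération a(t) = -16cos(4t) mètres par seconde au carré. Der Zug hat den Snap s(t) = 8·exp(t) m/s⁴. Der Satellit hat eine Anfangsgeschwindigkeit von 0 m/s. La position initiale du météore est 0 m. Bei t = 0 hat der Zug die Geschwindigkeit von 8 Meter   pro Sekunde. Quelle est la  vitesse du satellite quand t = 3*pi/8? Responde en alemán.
Wir müssen die Stammfunktion unserer Gleichung für die Beschleunigung a(t) = -16·cos(4·t) 1-mal finden. Die Stammfunktion von der Beschleunigung, mit v(0) = 0, ergibt die Geschwindigkeit: v(t) = -4·sin(4·t). Mit v(t) = -4·sin(4·t) und Einsetzen von t = 3*pi/8, finden wir v = 4.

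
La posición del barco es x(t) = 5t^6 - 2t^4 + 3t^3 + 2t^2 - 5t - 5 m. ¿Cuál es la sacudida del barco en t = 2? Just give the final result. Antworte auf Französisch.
j(2) = 4722.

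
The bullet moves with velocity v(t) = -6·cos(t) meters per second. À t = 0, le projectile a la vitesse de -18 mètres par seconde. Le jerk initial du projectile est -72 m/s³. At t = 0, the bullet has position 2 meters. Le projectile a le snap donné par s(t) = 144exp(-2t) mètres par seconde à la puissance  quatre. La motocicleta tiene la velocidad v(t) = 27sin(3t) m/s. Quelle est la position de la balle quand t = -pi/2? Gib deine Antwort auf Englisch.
We need to integrate our velocity equation v(t) = -6·cos(t) 1 time. Integrating velocity and using the initial condition x(0) = 2, we get x(t) = 2 - 6·sin(t). Using x(t) = 2 - 6·sin(t) and substituting t = -pi/2, we find x = 8.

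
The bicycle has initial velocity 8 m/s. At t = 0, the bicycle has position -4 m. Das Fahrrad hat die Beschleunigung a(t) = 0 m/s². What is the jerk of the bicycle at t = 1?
We must differentiate our acceleration equation a(t) = 0 1 time. The derivative of acceleration gives jerk: j(t) = 0. We have jerk j(t) = 0. Substituting t = 1: j(1) = 0.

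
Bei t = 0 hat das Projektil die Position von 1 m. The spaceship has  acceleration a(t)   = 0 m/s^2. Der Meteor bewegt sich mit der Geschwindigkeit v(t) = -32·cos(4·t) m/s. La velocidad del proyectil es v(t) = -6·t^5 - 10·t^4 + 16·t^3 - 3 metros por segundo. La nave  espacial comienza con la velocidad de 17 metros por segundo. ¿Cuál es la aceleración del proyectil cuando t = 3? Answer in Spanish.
Partiendo de la velocidad v(t) = -6·t^5 - 10·t^4 + 16·t^3 - 3, tomamos 1 derivada. Tomando d/dt de v(t), encontramos a(t) = -30·t^4 - 40·t^3 + 48·t^2. Tenemos la aceleración a(t) = -30·t^4 - 40·t^3 + 48·t^2. Sustituyendo t = 3: a(3) = -3078.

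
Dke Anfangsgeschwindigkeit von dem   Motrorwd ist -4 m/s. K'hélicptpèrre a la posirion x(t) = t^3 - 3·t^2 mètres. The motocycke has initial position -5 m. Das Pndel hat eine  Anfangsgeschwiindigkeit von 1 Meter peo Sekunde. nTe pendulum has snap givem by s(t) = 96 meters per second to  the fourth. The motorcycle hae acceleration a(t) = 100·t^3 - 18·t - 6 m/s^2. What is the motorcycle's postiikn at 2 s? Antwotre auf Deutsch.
Ausgehend von der Beschleunigung a(t) = 100·t^3 - 18·t - 6, nehmen wir 2 Stammfunktionen. Mit ∫a(t)dt und Anwendung von v(0) = -4, finden wir v(t) = 25·t^4 - 9·t^2 - 6·t - 4. Durch Integration von der Geschwindigkeit und Verwendung der Anfangsbedingung x(0) = -5, erhalten wir x(t) = 5·t^5 - 3·t^3 - 3·t^2 - 4·t - 5. Mit x(t) = 5·t^5 - 3·t^3 - 3·t^2 - 4·t - 5 und Einsetzen von t = 2, finden wir x = 111.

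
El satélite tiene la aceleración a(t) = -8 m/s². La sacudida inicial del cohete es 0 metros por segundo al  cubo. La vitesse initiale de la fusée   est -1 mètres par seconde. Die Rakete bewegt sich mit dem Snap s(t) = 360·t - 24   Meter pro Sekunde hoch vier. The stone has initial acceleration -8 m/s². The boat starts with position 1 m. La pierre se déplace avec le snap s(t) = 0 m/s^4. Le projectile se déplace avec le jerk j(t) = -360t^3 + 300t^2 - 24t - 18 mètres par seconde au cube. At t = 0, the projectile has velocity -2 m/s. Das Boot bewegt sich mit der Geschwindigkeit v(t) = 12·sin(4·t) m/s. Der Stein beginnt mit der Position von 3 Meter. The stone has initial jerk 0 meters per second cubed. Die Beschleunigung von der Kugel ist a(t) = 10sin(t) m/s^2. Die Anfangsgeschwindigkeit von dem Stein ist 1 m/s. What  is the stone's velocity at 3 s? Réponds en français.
Nous devons intégrer notre équation du snap s(t) = 0 3 fois. La primitive du snap est le jerk. En utilisant j(0) = 0, nous obtenons j(t) = 0. L'intégrale du jerk, avec a(0) = -8, donne l'accélération: a(t) = -8. L'intégrale de l'accélération est la vitesse. En utilisant v(0) = 1, nous obtenons v(t) = 1 - 8·t. En utilisant v(t) = 1 - 8·t et en substituant t = 3, nous trouvons v = -23.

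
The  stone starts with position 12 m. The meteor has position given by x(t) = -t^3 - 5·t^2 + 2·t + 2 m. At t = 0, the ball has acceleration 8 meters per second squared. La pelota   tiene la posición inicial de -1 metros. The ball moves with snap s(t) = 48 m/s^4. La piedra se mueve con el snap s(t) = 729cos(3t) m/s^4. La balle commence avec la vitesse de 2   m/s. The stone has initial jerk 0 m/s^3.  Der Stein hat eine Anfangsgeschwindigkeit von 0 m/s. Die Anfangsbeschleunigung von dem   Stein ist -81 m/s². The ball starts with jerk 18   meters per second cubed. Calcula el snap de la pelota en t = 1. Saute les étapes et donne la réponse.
El snap en t = 1 es s = 48.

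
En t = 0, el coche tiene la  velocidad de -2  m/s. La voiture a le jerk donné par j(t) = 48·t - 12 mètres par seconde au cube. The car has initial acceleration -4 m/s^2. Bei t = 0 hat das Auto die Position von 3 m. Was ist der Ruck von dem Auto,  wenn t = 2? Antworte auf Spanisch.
Usando j(t) = 48·t - 12 y sustituyendo t = 2, encontramos j = 84.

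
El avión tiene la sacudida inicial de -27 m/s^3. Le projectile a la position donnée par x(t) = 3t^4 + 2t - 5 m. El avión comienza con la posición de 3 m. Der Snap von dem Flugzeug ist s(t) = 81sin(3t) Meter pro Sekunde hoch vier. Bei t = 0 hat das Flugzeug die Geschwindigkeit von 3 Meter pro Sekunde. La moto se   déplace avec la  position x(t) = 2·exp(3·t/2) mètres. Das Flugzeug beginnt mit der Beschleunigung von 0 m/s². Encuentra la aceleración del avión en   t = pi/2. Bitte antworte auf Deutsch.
Um dies zu lösen, müssen wir 2 Integrale unserer Gleichung für den Snap s(t) = 81·sin(3·t) finden. Durch Integration von dem Snap und Verwendung der Anfangsbedingung j(0) = -27, erhalten wir j(t) = -27·cos(3·t). Mit ∫j(t)dt und Anwendung von a(0) = 0, finden wir a(t) = -9·sin(3·t). Aus der Gleichung für die Beschleunigung a(t) = -9·sin(3·t), setzen wir t = pi/2 ein und erhalten a = 9.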